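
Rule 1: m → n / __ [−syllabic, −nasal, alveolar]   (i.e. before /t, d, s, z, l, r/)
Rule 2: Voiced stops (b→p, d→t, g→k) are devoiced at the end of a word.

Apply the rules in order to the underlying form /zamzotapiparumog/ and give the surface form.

zanzotapiparumok

Rule 1 (nasal place assimilation): /m/ precedes the alveolar consonant /z/, so it assimilates in place to [n]. /zamzotapiparumog/ → zanzotapiparumog.
Rule 2 (final devoicing): /g/ is a voiced stop in word-final position, so it devoices to [k]. /zanzotapiparumog/ → zanzotapiparumok.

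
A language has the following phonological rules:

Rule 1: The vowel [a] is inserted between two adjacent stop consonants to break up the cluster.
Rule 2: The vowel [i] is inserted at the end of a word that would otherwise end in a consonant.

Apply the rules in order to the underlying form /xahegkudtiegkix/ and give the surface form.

xahegakudatiegakixi

Rule 1 (stop-cluster a-epenthesis): /g/ and /k/ form a stop–stop cluster, so [a] is inserted between them. /d/ and /t/ form a stop–stop cluster, so [a] is inserted between them. /g/ and /k/ form a stop–stop cluster, so [a] is inserted between them. /xahegkudtiegkix/ → xahegakudatiegakix.
Rule 2 (final i-epenthesis): the form ends in the consonant /x/, so [i] is inserted word-finally. /xahegakudatiegakix/ → xahegakudatiegakixi.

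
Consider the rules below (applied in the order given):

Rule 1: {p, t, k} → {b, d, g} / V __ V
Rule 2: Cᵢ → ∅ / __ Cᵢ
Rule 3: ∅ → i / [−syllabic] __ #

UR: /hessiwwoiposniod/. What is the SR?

hesiwoibosniodi

Rule 1 (intervocalic voicing): /p/ is a voiceless stop between vowels /i/ and /o/, so it voices to [b]. /hessiwwoiposniod/ → hessiwwoibosniod.
Rule 2 (degemination): /ss/ is a geminate; the first /s/ deletes. /ww/ is a geminate; the first /w/ deletes. /hessiwwoibosniod/ → hesiwoibosniod.
Rule 3 (final i-epenthesis): the form ends in the consonant /d/, so [i] is inserted word-finally. /hesiwoibosniod/ → hesiwoibosniodi.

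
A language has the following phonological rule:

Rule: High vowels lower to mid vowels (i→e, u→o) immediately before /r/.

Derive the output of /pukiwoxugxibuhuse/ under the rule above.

No segment of /pukiwoxugxibuhuse/ meets the structural description of the rule, so the form surfaces unchanged.

pukiwoxugxibuhuse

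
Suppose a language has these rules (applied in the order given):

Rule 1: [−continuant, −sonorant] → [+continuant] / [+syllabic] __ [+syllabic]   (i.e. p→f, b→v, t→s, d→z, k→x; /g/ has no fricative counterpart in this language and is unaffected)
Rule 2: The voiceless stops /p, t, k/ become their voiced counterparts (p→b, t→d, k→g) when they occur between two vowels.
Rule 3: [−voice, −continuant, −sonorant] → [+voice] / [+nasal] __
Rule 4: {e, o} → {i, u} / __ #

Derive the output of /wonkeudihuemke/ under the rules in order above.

wongeuzihuemgi

Rule 1 (intervocalic spirantization): /d/ is a stop between vowels /u/ and /i/, so it spirantizes to the fricative [z]. /wonkeudihuemke/ → wonkeuzihuemke.
Rule 2 (intervocalic voicing): no segment meets the environment; /wonkeuzihuemke/ is unchanged.
Rule 3 (post-nasal voicing): /k/ is a voiceless stop immediately after the nasal /n/, so it voices to [g]. /k/ is a voiceless stop immediately after the nasal /m/, so it voices to [g]. /wonkeuzihuemke/ → wongeuzihuemge.
Rule 4 (final vowel raising): /e/ is a mid vowel in word-final position, so it raises to [i]. /wongeuzihuemge/ → wongeuzihuemgi.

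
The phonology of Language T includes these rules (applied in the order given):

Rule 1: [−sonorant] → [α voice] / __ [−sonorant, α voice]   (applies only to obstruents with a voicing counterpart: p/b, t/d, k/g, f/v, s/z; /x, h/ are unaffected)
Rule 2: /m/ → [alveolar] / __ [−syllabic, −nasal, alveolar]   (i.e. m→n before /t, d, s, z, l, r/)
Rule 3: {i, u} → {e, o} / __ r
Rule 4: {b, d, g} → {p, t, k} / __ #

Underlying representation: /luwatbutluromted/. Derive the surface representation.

Rule 1 (regressive voicing assimilation): /t/ precedes the voiced obstruent /b/, so it voices to [d] by assimilation. /luwatbutluromted/ → luwadbutluromted.
Rule 2 (nasal place assimilation): /m/ precedes the alveolar consonant /t/, so it assimilates in place to [n]. /luwadbutluromted/ → luwadbutluronted.
Rule 3 (pre-rhotic lowering): /u/ is a high vowel immediately before /r/, so it lowers to [o]. /luwadbutluronted/ → luwadbutloronted.
Rule 4 (final devoicing): /d/ is a voiced stop in word-final position, so it devoices to [t]. /luwadbutloronted/ → luwadbutlorontet.

luwadbutlorontet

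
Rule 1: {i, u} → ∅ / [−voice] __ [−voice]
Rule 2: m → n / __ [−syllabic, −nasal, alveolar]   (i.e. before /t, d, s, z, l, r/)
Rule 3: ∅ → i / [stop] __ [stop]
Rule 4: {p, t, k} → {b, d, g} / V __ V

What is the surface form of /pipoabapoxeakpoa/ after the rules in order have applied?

piboababoxeagiboa

Rule 1 (high vowel syncope): /i/ is a high vowel flanked by voiceless consonants /p/ and /p/, so it deletes. /pipoabapoxeakpoa/ → ppoabapoxeakpoa.
Rule 2 (nasal place assimilation): no segment meets the environment; /ppoabapoxeakpoa/ is unchanged.
Rule 3 (stop-cluster i-epenthesis): /p/ and /p/ form a stop–stop cluster, so [i] is inserted between them. /k/ and /p/ form a stop–stop cluster, so [i] is inserted between them. /ppoabapoxeakpoa/ → pipoabapoxeakipoa.
Rule 4 (intervocalic voicing): /p/ is a voiceless stop between vowels /i/ and /o/, so it voices to [b]. /p/ is a voiceless stop between vowels /a/ and /o/, so it voices to [b]. /k/ is a voiceless stop between vowels /a/ and /i/, so it voices to [g]. /p/ is a voiceless stop between vowels /i/ and /o/, so it voices to [b]. /pipoabapoxeakipoa/ → piboababoxeagiboa.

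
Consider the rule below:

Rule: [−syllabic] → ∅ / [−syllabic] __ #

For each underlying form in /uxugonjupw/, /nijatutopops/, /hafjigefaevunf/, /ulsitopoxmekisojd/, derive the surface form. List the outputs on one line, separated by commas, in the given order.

uxugonjup, nijatutopop, hafjigefaevun, ulsitopoxmekisoj

/uxugonjupw/: /w/ is the second consonant of a word-final cluster /pw/, so it deletes. → [uxugonjup].
/nijatutopops/: /s/ is the second consonant of a word-final cluster /ps/, so it deletes. → [nijatutopop].
/hafjigefaevunf/: /f/ is the second consonant of a word-final cluster /nf/, so it deletes. → [hafjigefaevun].
/ulsitopoxmekisojd/: /d/ is the second consonant of a word-final cluster /jd/, so it deletes. → [ulsitopoxmekisoj].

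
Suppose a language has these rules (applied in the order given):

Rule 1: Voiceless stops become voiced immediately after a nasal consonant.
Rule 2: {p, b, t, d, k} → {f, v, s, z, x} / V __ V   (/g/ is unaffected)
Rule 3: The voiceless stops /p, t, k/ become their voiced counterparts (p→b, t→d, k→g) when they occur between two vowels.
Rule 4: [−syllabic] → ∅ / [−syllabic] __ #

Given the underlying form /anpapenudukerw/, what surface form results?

Rule 1 (post-nasal voicing): /p/ is a voiceless stop immediately after the nasal /n/, so it voices to [b]. /anpapenudukerw/ → anbapenudukerw.
Rule 2 (intervocalic spirantization): /p/ is a stop between vowels /a/ and /e/, so it spirantizes to the fricative [f]. /d/ is a stop between vowels /u/ and /u/, so it spirantizes to the fricative [z]. /k/ is a stop between vowels /u/ and /e/, so it spirantizes to the fricative [x]. /anbapenudukerw/ → anbafenuzuxerw.
Rule 3 (intervocalic voicing): no segment meets the environment; /anbafenuzuxerw/ is unchanged.
Rule 4 (final cluster simplification): /w/ is the second consonant of a word-final cluster /rw/, so it deletes. /anbafenuzuxerw/ → anbafenuzuxer.

anbafenuzuxer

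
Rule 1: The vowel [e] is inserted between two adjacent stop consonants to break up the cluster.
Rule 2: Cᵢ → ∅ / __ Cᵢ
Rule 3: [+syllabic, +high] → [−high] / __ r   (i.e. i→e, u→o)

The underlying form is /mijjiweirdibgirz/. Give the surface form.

mijiweerdibegerz

Rule 1 (stop-cluster e-epenthesis): /b/ and /g/ form a stop–stop cluster, so [e] is inserted between them. /mijjiweirdibgirz/ → mijjiweirdibegirz.
Rule 2 (degemination): /jj/ is a geminate; the first /j/ deletes. /mijjiweirdibegirz/ → mijiweirdibegirz.
Rule 3 (pre-rhotic lowering): /i/ is a high vowel immediately before /r/, so it lowers to [e]. /i/ is a high vowel immediately before /r/, so it lowers to [e]. /mijiweirdibegirz/ → mijiweerdibegerz.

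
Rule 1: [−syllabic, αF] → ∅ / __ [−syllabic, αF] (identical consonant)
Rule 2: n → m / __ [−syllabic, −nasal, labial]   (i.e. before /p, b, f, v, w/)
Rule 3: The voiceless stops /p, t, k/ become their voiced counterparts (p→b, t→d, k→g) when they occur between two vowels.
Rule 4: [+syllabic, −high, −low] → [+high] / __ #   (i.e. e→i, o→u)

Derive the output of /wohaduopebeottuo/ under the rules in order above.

Rule 1 (degemination): /tt/ is a geminate; the first /t/ deletes. /wohaduopebeottuo/ → wohaduopebeotuo.
Rule 2 (nasal place assimilation): no segment meets the environment; /wohaduopebeotuo/ is unchanged.
Rule 3 (intervocalic voicing): /p/ is a voiceless stop between vowels /o/ and /e/, so it voices to [b]. /t/ is a voiceless stop between vowels /o/ and /u/, so it voices to [d]. /wohaduopebeotuo/ → wohaduobebeoduo.
Rule 4 (final vowel raising): /o/ is a mid vowel in word-final position, so it raises to [u]. /wohaduobebeoduo/ → wohaduobebeoduu.

wohaduobebeoduu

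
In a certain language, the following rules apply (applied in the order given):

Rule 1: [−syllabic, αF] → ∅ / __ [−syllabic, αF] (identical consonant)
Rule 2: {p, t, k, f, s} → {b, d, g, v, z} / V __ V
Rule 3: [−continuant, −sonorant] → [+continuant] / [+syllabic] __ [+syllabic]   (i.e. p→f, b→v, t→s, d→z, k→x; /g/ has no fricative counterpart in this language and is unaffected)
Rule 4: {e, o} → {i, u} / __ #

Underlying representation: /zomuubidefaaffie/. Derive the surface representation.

zomuuvizevaavii

Rule 1 (degemination): /ff/ is a geminate; the first /f/ deletes. /zomuubidefaaffie/ → zomuubidefaafie.
Rule 2 (intervocalic voicing): /f/ is a voiceless obstruent between vowels /e/ and /a/, so it voices to [v]. /f/ is a voiceless obstruent between vowels /a/ and /i/, so it voices to [v]. /zomuubidefaafie/ → zomuubidevaavie.
Rule 3 (intervocalic spirantization): /b/ is a stop between vowels /u/ and /i/, so it spirantizes to the fricative [v]. /d/ is a stop between vowels /i/ and /e/, so it spirantizes to the fricative [z]. /zomuubidevaavie/ → zomuuvizevaavie.
Rule 4 (final vowel raising): /e/ is a mid vowel in word-final position, so it raises to [i]. /zomuuvizevaavie/ → zomuuvizevaavii.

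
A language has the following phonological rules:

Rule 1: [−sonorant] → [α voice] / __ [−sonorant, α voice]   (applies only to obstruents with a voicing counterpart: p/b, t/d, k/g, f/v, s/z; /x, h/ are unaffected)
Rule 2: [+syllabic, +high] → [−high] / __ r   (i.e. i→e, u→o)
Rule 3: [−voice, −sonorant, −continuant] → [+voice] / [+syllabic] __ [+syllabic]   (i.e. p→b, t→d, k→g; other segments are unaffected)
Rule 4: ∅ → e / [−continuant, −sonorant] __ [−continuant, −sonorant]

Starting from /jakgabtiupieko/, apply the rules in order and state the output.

Rule 1 (regressive voicing assimilation): /k/ precedes the voiced obstruent /g/, so it voices to [g] by assimilation. /b/ precedes the voiceless obstruent /t/, so it devoices to [p] by assimilation. /jakgabtiupieko/ → jaggaptiupieko.
Rule 2 (pre-rhotic lowering): no segment meets the environment; /jaggaptiupieko/ is unchanged.
Rule 3 (intervocalic voicing): /p/ is a voiceless stop between vowels /u/ and /i/, so it voices to [b]. /k/ is a voiceless stop between vowels /e/ and /o/, so it voices to [g]. /jaggaptiupieko/ → jaggaptiubiego.
Rule 4 (stop-cluster e-epenthesis): /g/ and /g/ form a stop–stop cluster, so [e] is inserted between them. /p/ and /t/ form a stop–stop cluster, so [e] is inserted between them. /jaggaptiubiego/ → jagegapetiubiego.

jagegapetiubiego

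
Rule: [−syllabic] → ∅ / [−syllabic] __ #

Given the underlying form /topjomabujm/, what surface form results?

topjomabuj

/m/ is the second consonant of a word-final cluster /jm/, so it deletes.
Surface form: [topjomabuj].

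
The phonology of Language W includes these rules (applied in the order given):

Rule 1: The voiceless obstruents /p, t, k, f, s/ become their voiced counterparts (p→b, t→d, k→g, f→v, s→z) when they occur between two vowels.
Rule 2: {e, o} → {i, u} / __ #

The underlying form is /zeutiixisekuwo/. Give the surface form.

zeudiixizeguwu

Rule 1 (intervocalic voicing): /t/ is a voiceless obstruent between vowels /u/ and /i/, so it voices to [d]. /s/ is a voiceless obstruent between vowels /i/ and /e/, so it voices to [z]. /k/ is a voiceless obstruent between vowels /e/ and /u/, so it voices to [g]. /zeutiixisekuwo/ → zeudiixizeguwo.
Rule 2 (final vowel raising): /o/ is a mid vowel in word-final position, so it raises to [u]. /zeudiixizeguwo/ → zeudiixizeguwu.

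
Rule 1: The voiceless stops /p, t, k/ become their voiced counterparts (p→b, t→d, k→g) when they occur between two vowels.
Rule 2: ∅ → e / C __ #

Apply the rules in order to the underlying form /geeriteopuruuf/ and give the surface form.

Rule 1 (intervocalic voicing): /t/ is a voiceless stop between vowels /i/ and /e/, so it voices to [d]. /p/ is a voiceless stop between vowels /o/ and /u/, so it voices to [b]. /geeriteopuruuf/ → geerideoburuuf.
Rule 2 (final e-epenthesis): the form ends in the consonant /f/, so [e] is inserted word-finally. /geerideoburuuf/ → geerideoburuufe.

geerideoburuufe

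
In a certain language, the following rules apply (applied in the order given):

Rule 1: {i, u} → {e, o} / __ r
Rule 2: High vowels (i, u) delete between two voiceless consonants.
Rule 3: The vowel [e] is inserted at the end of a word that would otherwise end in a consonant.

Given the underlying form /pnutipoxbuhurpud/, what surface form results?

pnutpoxbuhorpude

Rule 1 (pre-rhotic lowering): /u/ is a high vowel immediately before /r/, so it lowers to [o]. /pnutipoxbuhurpud/ → pnutipoxbuhorpud.
Rule 2 (high vowel syncope): /i/ is a high vowel flanked by voiceless consonants /t/ and /p/, so it deletes. /pnutipoxbuhorpud/ → pnutpoxbuhorpud.
Rule 3 (final e-epenthesis): the form ends in the consonant /d/, so [e] is inserted word-finally. /pnutpoxbuhorpud/ → pnutpoxbuhorpude.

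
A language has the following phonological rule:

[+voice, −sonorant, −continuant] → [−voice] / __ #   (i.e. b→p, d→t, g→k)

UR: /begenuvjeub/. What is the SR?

begenuvjeup

Scanning /begenuvjeub/: /b/ at position 1 is not in the conditioning environment; /g/ at position 3 is not in the conditioning environment; /b/ is a voiced stop in word-final position, so it devoices to [p].
Result: [begenuvjeup].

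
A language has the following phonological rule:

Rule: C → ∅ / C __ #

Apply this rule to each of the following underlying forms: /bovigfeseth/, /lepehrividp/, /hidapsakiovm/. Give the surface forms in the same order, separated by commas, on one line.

bovigfeset, lepehrivid, hidapsakiov

/bovigfeseth/: /h/ is the second consonant of a word-final cluster /th/, so it deletes. → [bovigfeset].
/lepehrividp/: /p/ is the second consonant of a word-final cluster /dp/, so it deletes. → [lepehrivid].
/hidapsakiovm/: /m/ is the second consonant of a word-final cluster /vm/, so it deletes. → [hidapsakiov].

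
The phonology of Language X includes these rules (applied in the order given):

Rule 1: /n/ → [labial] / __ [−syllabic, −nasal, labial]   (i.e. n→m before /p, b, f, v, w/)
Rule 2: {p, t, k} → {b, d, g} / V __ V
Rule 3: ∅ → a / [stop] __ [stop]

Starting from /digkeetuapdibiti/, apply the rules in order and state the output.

Rule 1 (nasal place assimilation): no segment meets the environment; /digkeetuapdibiti/ is unchanged.
Rule 2 (intervocalic voicing): /t/ is a voiceless stop between vowels /e/ and /u/, so it voices to [d]. /t/ is a voiceless stop between vowels /i/ and /i/, so it voices to [d]. /digkeetuapdibiti/ → digkeeduapdibidi.
Rule 3 (stop-cluster a-epenthesis): /g/ and /k/ form a stop–stop cluster, so [a] is inserted between them. /p/ and /d/ form a stop–stop cluster, so [a] is inserted between them. /digkeeduapdibidi/ → digakeeduapadibidi.

digakeeduapadibidi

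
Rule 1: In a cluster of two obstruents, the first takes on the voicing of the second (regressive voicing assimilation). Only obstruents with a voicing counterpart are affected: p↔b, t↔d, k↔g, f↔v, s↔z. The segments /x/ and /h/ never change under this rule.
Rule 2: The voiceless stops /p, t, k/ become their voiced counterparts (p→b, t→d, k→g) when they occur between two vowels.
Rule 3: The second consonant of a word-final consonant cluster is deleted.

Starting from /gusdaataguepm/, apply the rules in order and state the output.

Rule 1 (regressive voicing assimilation): /s/ precedes the voiced obstruent /d/, so it voices to [z] by assimilation. /gusdaataguepm/ → guzdaataguepm.
Rule 2 (intervocalic voicing): /t/ is a voiceless stop between vowels /a/ and /a/, so it voices to [d]. /guzdaataguepm/ → guzdaadaguepm.
Rule 3 (final cluster simplification): /m/ is the second consonant of a word-final cluster /pm/, so it deletes. /guzdaadaguepm/ → guzdaadaguep.

guzdaadaguep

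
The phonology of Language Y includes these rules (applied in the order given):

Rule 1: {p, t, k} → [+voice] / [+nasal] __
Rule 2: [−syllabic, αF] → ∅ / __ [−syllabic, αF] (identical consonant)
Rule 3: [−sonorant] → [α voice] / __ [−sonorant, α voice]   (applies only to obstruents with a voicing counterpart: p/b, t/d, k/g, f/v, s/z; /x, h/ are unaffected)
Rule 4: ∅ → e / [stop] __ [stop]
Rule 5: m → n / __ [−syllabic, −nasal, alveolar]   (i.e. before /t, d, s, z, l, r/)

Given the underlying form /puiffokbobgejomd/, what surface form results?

puifogebobegejond

Rule 1 (post-nasal voicing): no segment meets the environment; /puiffokbobgejomd/ is unchanged.
Rule 2 (degemination): /ff/ is a geminate; the first /f/ deletes. /puiffokbobgejomd/ → puifokbobgejomd.
Rule 3 (regressive voicing assimilation): /k/ precedes the voiced obstruent /b/, so it voices to [g] by assimilation. /puifokbobgejomd/ → puifogbobgejomd.
Rule 4 (stop-cluster e-epenthesis): /g/ and /b/ form a stop–stop cluster, so [e] is inserted between them. /b/ and /g/ form a stop–stop cluster, so [e] is inserted between them. /puifogbobgejomd/ → puifogebobegejomd.
Rule 5 (nasal place assimilation): /m/ precedes the alveolar consonant /d/, so it assimilates in place to [n]. /puifogebobegejomd/ → puifogebobegejond.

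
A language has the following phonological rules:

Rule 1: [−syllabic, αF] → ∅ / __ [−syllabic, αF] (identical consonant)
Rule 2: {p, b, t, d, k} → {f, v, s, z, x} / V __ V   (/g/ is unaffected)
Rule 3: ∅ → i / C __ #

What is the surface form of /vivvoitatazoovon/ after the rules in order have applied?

Rule 1 (degemination): /vv/ is a geminate; the first /v/ deletes. /vivvoitatazoovon/ → vivoitatazoovon.
Rule 2 (intervocalic spirantization): /t/ is a stop between vowels /i/ and /a/, so it spirantizes to the fricative [s]. /t/ is a stop between vowels /a/ and /a/, so it spirantizes to the fricative [s]. /vivoitatazoovon/ → vivoisasazoovon.
Rule 3 (final i-epenthesis): the form ends in the consonant /n/, so [i] is inserted word-finally. /vivoisasazoovon/ → vivoisasazoovoni.

vivoisasazoovoni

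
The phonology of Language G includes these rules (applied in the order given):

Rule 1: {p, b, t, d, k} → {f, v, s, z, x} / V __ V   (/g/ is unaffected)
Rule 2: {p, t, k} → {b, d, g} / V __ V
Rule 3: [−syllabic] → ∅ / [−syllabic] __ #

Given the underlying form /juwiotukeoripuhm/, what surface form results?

juwiosuxeorifuh

Rule 1 (intervocalic spirantization): /t/ is a stop between vowels /o/ and /u/, so it spirantizes to the fricative [s]. /k/ is a stop between vowels /u/ and /e/, so it spirantizes to the fricative [x]. /p/ is a stop between vowels /i/ and /u/, so it spirantizes to the fricative [f]. /juwiotukeoripuhm/ → juwiosuxeorifuhm.
Rule 2 (intervocalic voicing): no segment meets the environment; /juwiosuxeorifuhm/ is unchanged.
Rule 3 (final cluster simplification): /m/ is the second consonant of a word-final cluster /hm/, so it deletes. /juwiosuxeorifuhm/ → juwiosuxeorifuh.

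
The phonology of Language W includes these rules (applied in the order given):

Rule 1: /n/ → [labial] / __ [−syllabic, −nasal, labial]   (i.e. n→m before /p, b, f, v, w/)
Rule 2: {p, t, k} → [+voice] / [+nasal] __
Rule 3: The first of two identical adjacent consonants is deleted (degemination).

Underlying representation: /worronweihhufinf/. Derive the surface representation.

Rule 1 (nasal place assimilation): /n/ precedes the labial consonant /w/, so it assimilates in place to [m]. /n/ precedes the labial consonant /f/, so it assimilates in place to [m]. /worronweihhufinf/ → worromweihhufimf.
Rule 2 (post-nasal voicing): no segment meets the environment; /worromweihhufimf/ is unchanged.
Rule 3 (degemination): /rr/ is a geminate; the first /r/ deletes. /hh/ is a geminate; the first /h/ deletes. /worromweihhufimf/ → woromweihufimf.

woromweihufimf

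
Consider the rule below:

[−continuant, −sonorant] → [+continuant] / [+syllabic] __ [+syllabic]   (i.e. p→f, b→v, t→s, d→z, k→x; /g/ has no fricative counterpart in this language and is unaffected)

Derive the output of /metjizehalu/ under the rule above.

metjizehalu

No segment of /metjizehalu/ meets the structural description of the rule, so the form surfaces unchanged.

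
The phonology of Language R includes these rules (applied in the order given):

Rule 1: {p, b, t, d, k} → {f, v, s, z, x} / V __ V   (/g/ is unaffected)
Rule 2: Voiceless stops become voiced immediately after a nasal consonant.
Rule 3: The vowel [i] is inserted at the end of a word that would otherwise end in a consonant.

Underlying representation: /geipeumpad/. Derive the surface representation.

geifeumbadi

Rule 1 (intervocalic spirantization): /p/ is a stop between vowels /i/ and /e/, so it spirantizes to the fricative [f]. /geipeumpad/ → geifeumpad.
Rule 2 (post-nasal voicing): /p/ is a voiceless stop immediately after the nasal /m/, so it voices to [b]. /geifeumpad/ → geifeumbad.
Rule 3 (final i-epenthesis): the form ends in the consonant /d/, so [i] is inserted word-finally. /geifeumbad/ → geifeumbadi.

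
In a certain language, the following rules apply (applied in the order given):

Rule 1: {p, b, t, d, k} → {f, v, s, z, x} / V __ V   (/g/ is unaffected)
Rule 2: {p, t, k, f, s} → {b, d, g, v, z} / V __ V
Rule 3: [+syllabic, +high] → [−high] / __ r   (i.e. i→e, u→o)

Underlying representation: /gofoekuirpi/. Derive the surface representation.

govoexuerpi

Rule 1 (intervocalic spirantization): /k/ is a stop between vowels /e/ and /u/, so it spirantizes to the fricative [x]. /gofoekuirpi/ → gofoexuirpi.
Rule 2 (intervocalic voicing): /f/ is a voiceless obstruent between vowels /o/ and /o/, so it voices to [v]. /gofoexuirpi/ → govoexuirpi.
Rule 3 (pre-rhotic lowering): /i/ is a high vowel immediately before /r/, so it lowers to [e]. /govoexuirpi/ → govoexuerpi.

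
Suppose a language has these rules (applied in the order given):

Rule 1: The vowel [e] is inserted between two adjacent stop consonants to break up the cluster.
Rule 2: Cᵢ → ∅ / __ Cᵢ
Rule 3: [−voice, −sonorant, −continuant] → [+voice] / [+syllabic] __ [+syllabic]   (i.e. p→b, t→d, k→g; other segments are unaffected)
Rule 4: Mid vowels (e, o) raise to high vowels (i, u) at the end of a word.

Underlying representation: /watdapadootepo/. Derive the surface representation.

wadedabadoodebu

Rule 1 (stop-cluster e-epenthesis): /t/ and /d/ form a stop–stop cluster, so [e] is inserted between them. /watdapadootepo/ → watedapadootepo.
Rule 2 (degemination): no segment meets the environment; /watedapadootepo/ is unchanged.
Rule 3 (intervocalic voicing): /t/ is a voiceless stop between vowels /a/ and /e/, so it voices to [d]. /p/ is a voiceless stop between vowels /a/ and /a/, so it voices to [b]. /t/ is a voiceless stop between vowels /o/ and /e/, so it voices to [d]. /p/ is a voiceless stop between vowels /e/ and /o/, so it voices to [b]. /watedapadootepo/ → wadedabadoodebo.
Rule 4 (final vowel raising): /o/ is a mid vowel in word-final position, so it raises to [u]. /wadedabadoodebo/ → wadedabadoodebu.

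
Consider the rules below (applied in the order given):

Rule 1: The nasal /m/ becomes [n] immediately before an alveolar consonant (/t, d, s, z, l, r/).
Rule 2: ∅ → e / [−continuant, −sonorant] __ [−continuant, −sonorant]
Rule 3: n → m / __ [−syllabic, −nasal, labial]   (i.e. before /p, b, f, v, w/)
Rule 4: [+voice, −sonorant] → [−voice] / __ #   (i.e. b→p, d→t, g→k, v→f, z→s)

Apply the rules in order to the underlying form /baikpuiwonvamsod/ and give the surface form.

baikepuiwomvansot

Rule 1 (nasal place assimilation): /m/ precedes the alveolar consonant /s/, so it assimilates in place to [n]. /baikpuiwonvamsod/ → baikpuiwonvansod.
Rule 2 (stop-cluster e-epenthesis): /k/ and /p/ form a stop–stop cluster, so [e] is inserted between them. /baikpuiwonvansod/ → baikepuiwonvansod.
Rule 3 (nasal place assimilation): /n/ precedes the labial consonant /v/, so it assimilates in place to [m]. /baikepuiwonvansod/ → baikepuiwomvansod.
Rule 4 (final devoicing): /d/ is a voiced obstruent in word-final position, so it devoices to [t]. /baikepuiwomvansod/ → baikepuiwomvansot.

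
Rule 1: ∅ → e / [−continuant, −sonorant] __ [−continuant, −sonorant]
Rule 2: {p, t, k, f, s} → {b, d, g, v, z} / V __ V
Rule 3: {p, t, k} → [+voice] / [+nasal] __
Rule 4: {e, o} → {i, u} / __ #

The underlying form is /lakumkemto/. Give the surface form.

lagumgemdu

Rule 1 (stop-cluster e-epenthesis): no segment meets the environment; /lakumkemto/ is unchanged.
Rule 2 (intervocalic voicing): /k/ is a voiceless obstruent between vowels /a/ and /u/, so it voices to [g]. /lakumkemto/ → lagumkemto.
Rule 3 (post-nasal voicing): /k/ is a voiceless stop immediately after the nasal /m/, so it voices to [g]. /t/ is a voiceless stop immediately after the nasal /m/, so it voices to [d]. /lagumkemto/ → lagumgemdo.
Rule 4 (final vowel raising): /o/ is a mid vowel in word-final position, so it raises to [u]. /lagumgemdo/ → lagumgemdu.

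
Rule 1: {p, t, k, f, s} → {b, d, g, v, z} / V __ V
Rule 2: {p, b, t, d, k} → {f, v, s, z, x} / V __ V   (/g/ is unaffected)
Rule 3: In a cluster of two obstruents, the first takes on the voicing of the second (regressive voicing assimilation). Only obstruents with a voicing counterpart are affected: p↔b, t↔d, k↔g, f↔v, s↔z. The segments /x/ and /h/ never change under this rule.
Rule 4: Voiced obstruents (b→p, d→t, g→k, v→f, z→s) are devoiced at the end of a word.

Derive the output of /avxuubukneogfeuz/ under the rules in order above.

afxuuvukneokfeus

Rule 1 (intervocalic voicing): no segment meets the environment; /avxuubukneogfeuz/ is unchanged.
Rule 2 (intervocalic spirantization): /b/ is a stop between vowels /u/ and /u/, so it spirantizes to the fricative [v]. /avxuubukneogfeuz/ → avxuuvukneogfeuz.
Rule 3 (regressive voicing assimilation): /v/ precedes the voiceless obstruent /x/, so it devoices to [f] by assimilation. /g/ precedes the voiceless obstruent /f/, so it devoices to [k] by assimilation. /avxuuvukneogfeuz/ → afxuuvukneokfeuz.
Rule 4 (final devoicing): /z/ is a voiced obstruent in word-final position, so it devoices to [s]. /afxuuvukneokfeuz/ → afxuuvukneokfeus.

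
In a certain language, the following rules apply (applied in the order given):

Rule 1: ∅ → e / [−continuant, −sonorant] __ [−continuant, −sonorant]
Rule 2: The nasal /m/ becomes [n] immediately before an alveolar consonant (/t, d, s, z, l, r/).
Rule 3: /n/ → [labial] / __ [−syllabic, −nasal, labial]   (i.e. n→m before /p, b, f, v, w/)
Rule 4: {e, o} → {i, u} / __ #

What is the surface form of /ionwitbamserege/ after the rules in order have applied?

iomwitebanseregi

Rule 1 (stop-cluster e-epenthesis): /t/ and /b/ form a stop–stop cluster, so [e] is inserted between them. /ionwitbamserege/ → ionwitebamserege.
Rule 2 (nasal place assimilation): /m/ precedes the alveolar consonant /s/, so it assimilates in place to [n]. /ionwitebamserege/ → ionwitebanserege.
Rule 3 (nasal place assimilation): /n/ precedes the labial consonant /w/, so it assimilates in place to [m]. /ionwitebanserege/ → iomwitebanserege.
Rule 4 (final vowel raising): /e/ is a mid vowel in word-final position, so it raises to [i]. /iomwitebanserege/ → iomwitebanseregi.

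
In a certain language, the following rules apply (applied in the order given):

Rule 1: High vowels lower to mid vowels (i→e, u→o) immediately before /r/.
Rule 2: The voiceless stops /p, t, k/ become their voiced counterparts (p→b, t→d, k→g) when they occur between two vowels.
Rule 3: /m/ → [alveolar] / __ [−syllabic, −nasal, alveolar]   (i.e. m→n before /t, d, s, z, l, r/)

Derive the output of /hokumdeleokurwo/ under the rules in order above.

hogundeleogorwo

Rule 1 (pre-rhotic lowering): /u/ is a high vowel immediately before /r/, so it lowers to [o]. /hokumdeleokurwo/ → hokumdeleokorwo.
Rule 2 (intervocalic voicing): /k/ is a voiceless stop between vowels /o/ and /u/, so it voices to [g]. /k/ is a voiceless stop between vowels /o/ and /o/, so it voices to [g]. /hokumdeleokorwo/ → hogumdeleogorwo.
Rule 3 (nasal place assimilation): /m/ precedes the alveolar consonant /d/, so it assimilates in place to [n]. /hogumdeleogorwo/ → hogundeleogorwo.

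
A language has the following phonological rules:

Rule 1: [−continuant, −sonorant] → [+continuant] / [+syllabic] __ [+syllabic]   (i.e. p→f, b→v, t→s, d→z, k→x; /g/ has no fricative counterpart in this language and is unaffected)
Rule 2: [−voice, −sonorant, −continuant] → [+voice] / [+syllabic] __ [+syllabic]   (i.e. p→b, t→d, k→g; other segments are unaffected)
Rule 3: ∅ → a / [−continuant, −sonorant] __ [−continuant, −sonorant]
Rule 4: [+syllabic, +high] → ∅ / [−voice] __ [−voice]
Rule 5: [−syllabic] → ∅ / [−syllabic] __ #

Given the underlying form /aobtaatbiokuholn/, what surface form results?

aobataatabioxhol

Rule 1 (intervocalic spirantization): /k/ is a stop between vowels /o/ and /u/, so it spirantizes to the fricative [x]. /aobtaatbiokuholn/ → aobtaatbioxuholn.
Rule 2 (intervocalic voicing): no segment meets the environment; /aobtaatbioxuholn/ is unchanged.
Rule 3 (stop-cluster a-epenthesis): /b/ and /t/ form a stop–stop cluster, so [a] is inserted between them. /t/ and /b/ form a stop–stop cluster, so [a] is inserted between them. /aobtaatbioxuholn/ → aobataatabioxuholn.
Rule 4 (high vowel syncope): /u/ is a high vowel flanked by voiceless consonants /x/ and /h/, so it deletes. /aobataatabioxuholn/ → aobataatabioxholn.
Rule 5 (final cluster simplification): /n/ is the second consonant of a word-final cluster /ln/, so it deletes. /aobataatabioxholn/ → aobataatabioxhol.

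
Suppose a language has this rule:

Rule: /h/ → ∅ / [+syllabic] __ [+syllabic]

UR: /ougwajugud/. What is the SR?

No segment of /ougwajugud/ meets the structural description of the rule, so the form surfaces unchanged.

ougwajugud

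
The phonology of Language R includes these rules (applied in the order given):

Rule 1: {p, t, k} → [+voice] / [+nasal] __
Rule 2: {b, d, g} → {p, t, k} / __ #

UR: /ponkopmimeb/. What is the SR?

pongopmimep

Rule 1 (post-nasal voicing): /k/ is a voiceless stop immediately after the nasal /n/, so it voices to [g]. /ponkopmimeb/ → pongopmimeb.
Rule 2 (final devoicing): /b/ is a voiced stop in word-final position, so it devoices to [p]. /pongopmimeb/ → pongopmimep.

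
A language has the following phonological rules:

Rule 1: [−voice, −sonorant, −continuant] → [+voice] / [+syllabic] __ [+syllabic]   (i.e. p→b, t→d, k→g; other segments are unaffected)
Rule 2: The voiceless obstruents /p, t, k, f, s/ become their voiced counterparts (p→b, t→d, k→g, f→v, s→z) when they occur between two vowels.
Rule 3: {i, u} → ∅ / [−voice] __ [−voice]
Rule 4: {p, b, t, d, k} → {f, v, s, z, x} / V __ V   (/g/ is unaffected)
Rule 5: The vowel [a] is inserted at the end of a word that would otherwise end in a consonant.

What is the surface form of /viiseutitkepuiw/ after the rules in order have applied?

viizeuzitkevuiwa

Rule 1 (intervocalic voicing): /t/ is a voiceless stop between vowels /u/ and /i/, so it voices to [d]. /p/ is a voiceless stop between vowels /e/ and /u/, so it voices to [b]. /viiseutitkepuiw/ → viiseuditkebuiw.
Rule 2 (intervocalic voicing): /s/ is a voiceless obstruent between vowels /i/ and /e/, so it voices to [z]. /viiseuditkebuiw/ → viizeuditkebuiw.
Rule 3 (high vowel syncope): no segment meets the environment; /viizeuditkebuiw/ is unchanged.
Rule 4 (intervocalic spirantization): /d/ is a stop between vowels /u/ and /i/, so it spirantizes to the fricative [z]. /b/ is a stop between vowels /e/ and /u/, so it spirantizes to the fricative [v]. /viizeuditkebuiw/ → viizeuzitkevuiw.
Rule 5 (final a-epenthesis): the form ends in the consonant /w/, so [a] is inserted word-finally. /viizeuzitkevuiw/ → viizeuzitkevuiwa.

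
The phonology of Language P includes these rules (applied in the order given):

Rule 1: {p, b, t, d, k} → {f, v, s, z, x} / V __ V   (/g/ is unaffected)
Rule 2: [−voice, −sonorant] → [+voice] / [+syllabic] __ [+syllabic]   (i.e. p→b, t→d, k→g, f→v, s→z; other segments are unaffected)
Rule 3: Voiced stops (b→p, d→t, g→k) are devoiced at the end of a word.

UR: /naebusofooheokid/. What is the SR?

Rule 1 (intervocalic spirantization): /b/ is a stop between vowels /e/ and /u/, so it spirantizes to the fricative [v]. /k/ is a stop between vowels /o/ and /i/, so it spirantizes to the fricative [x]. /naebusofooheokid/ → naevusofooheoxid.
Rule 2 (intervocalic voicing): /s/ is a voiceless obstruent between vowels /u/ and /o/, so it voices to [z]. /f/ is a voiceless obstruent between vowels /o/ and /o/, so it voices to [v]. /naevusofooheoxid/ → naevuzovooheoxid.
Rule 3 (final devoicing): /d/ is a voiced stop in word-final position, so it devoices to [t]. /naevuzovooheoxid/ → naevuzovooheoxit.

naevuzovooheoxit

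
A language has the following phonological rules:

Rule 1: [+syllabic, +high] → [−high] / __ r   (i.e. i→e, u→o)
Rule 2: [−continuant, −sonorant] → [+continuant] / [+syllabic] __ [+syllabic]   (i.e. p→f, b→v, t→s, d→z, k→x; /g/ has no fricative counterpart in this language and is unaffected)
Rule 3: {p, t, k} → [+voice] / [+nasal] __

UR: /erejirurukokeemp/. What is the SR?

Rule 1 (pre-rhotic lowering): /i/ is a high vowel immediately before /r/, so it lowers to [e]. /u/ is a high vowel immediately before /r/, so it lowers to [o]. /erejirurukokeemp/ → erejerorukokeemp.
Rule 2 (intervocalic spirantization): /k/ is a stop between vowels /u/ and /o/, so it spirantizes to the fricative [x]. /k/ is a stop between vowels /o/ and /e/, so it spirantizes to the fricative [x]. /erejerorukokeemp/ → erejeroruxoxeemp.
Rule 3 (post-nasal voicing): /p/ is a voiceless stop immediately after the nasal /m/, so it voices to [b]. /erejeroruxoxeemp/ → erejeroruxoxeemb.

erejeroruxoxeemb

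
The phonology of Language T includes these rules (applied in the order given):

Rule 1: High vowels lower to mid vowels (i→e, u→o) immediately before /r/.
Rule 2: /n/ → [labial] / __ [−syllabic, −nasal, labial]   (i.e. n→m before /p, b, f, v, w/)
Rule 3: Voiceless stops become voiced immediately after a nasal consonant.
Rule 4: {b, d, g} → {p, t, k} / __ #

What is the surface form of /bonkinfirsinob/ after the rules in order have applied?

bongimfersinop

Rule 1 (pre-rhotic lowering): /i/ is a high vowel immediately before /r/, so it lowers to [e]. /bonkinfirsinob/ → bonkinfersinob.
Rule 2 (nasal place assimilation): /n/ precedes the labial consonant /f/, so it assimilates in place to [m]. /bonkinfersinob/ → bonkimfersinob.
Rule 3 (post-nasal voicing): /k/ is a voiceless stop immediately after the nasal /n/, so it voices to [g]. /bonkimfersinob/ → bongimfersinob.
Rule 4 (final devoicing): /b/ is a voiced stop in word-final position, so it devoices to [p]. /bongimfersinob/ → bongimfersinop.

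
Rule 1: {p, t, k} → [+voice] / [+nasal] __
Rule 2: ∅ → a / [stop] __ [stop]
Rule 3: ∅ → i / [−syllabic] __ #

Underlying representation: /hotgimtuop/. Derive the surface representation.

hotagimduopi

Rule 1 (post-nasal voicing): /t/ is a voiceless stop immediately after the nasal /m/, so it voices to [d]. /hotgimtuop/ → hotgimduop.
Rule 2 (stop-cluster a-epenthesis): /t/ and /g/ form a stop–stop cluster, so [a] is inserted between them. /hotgimduop/ → hotagimduop.
Rule 3 (final i-epenthesis): the form ends in the consonant /p/, so [i] is inserted word-finally. /hotagimduop/ → hotagimduopi.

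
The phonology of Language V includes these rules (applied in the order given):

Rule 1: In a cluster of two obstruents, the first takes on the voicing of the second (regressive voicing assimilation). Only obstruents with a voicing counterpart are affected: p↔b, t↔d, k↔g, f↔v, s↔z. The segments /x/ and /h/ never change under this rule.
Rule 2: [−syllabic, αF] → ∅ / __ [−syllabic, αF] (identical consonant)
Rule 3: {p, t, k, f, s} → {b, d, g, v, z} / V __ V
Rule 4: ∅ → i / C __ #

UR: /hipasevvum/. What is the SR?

Rule 1 (regressive voicing assimilation): no segment meets the environment; /hipasevvum/ is unchanged.
Rule 2 (degemination): /vv/ is a geminate; the first /v/ deletes. /hipasevvum/ → hipasevum.
Rule 3 (intervocalic voicing): /p/ is a voiceless obstruent between vowels /i/ and /a/, so it voices to [b]. /s/ is a voiceless obstruent between vowels /a/ and /e/, so it voices to [z]. /hipasevum/ → hibazevum.
Rule 4 (final i-epenthesis): the form ends in the consonant /m/, so [i] is inserted word-finally. /hibazevum/ → hibazevumi.

hibazevumi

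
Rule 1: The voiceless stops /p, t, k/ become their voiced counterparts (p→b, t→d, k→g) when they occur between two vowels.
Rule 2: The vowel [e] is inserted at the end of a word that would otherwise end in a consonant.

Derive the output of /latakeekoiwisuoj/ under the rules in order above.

Rule 1 (intervocalic voicing): /t/ is a voiceless stop between vowels /a/ and /a/, so it voices to [d]. /k/ is a voiceless stop between vowels /a/ and /e/, so it voices to [g]. /k/ is a voiceless stop between vowels /e/ and /o/, so it voices to [g]. /latakeekoiwisuoj/ → ladageegoiwisuoj.
Rule 2 (final e-epenthesis): the form ends in the consonant /j/, so [e] is inserted word-finally. /ladageegoiwisuoj/ → ladageegoiwisuoje.

ladageegoiwisuoje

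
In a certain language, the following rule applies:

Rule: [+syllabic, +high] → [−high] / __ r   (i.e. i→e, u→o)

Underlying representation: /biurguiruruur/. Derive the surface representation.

/u/ is a high vowel immediately before /r/, so it lowers to [o].
/i/ is a high vowel immediately before /r/, so it lowers to [e].
/u/ is a high vowel immediately before /r/, so it lowers to [o].
/u/ is a high vowel immediately before /r/, so it lowers to [o].
The other instances of /i/, /u/ do not occur in the required environment and remain unchanged.
Surface form: [biorgueroruor].

biorgueroruor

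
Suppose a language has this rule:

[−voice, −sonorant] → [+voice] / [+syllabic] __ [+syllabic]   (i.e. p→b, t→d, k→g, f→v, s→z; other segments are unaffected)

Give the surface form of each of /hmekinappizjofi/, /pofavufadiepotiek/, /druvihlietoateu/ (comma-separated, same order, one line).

hmeginappizjovi, povavuvadiebodiek, druvihliedoadeu

/hmekinappizjofi/: /k/ is a voiceless obstruent between vowels /e/ and /i/, so it voices to [g]. /f/ is a voiceless obstruent between vowels /o/ and /i/, so it voices to [v]. → [hmeginappizjovi].
/pofavufadiepotiek/: /f/ is a voiceless obstruent between vowels /o/ and /a/, so it voices to [v]. /f/ is a voiceless obstruent between vowels /u/ and /a/, so it voices to [v]. /p/ is a voiceless obstruent between vowels /e/ and /o/, so it voices to [b]. /t/ is a voiceless obstruent between vowels /o/ and /i/, so it voices to [d]. → [povavuvadiebodiek].
/druvihlietoateu/: /t/ is a voiceless obstruent between vowels /e/ and /o/, so it voices to [d]. /t/ is a voiceless obstruent between vowels /a/ and /e/, so it voices to [d]. → [druvihliedoadeu].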